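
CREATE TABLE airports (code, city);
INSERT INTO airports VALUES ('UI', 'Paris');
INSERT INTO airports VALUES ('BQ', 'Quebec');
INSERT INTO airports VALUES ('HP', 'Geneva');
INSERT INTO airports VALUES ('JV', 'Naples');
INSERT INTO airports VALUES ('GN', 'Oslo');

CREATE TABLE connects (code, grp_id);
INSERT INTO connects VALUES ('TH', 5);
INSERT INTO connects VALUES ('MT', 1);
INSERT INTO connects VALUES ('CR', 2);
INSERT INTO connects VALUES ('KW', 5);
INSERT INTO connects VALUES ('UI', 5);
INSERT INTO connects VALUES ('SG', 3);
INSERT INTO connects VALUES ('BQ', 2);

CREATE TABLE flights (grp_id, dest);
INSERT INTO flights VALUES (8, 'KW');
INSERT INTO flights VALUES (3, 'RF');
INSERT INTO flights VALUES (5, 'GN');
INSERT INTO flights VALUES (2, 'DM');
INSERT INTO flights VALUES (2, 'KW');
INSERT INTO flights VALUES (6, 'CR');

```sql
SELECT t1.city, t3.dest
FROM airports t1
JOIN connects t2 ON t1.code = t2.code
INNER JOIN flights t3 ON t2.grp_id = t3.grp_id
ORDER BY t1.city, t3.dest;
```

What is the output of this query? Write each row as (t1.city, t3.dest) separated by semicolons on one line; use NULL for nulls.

(Paris, GN); (Quebec, DM); (Quebec, KW)

Joins associate left-to-right: airports INNER JOIN connects on code gives 2 intermediate row(s).
Then INNER JOIN `flights t3` on grp_id: keep only rows whose t2.grp_id appears in t3.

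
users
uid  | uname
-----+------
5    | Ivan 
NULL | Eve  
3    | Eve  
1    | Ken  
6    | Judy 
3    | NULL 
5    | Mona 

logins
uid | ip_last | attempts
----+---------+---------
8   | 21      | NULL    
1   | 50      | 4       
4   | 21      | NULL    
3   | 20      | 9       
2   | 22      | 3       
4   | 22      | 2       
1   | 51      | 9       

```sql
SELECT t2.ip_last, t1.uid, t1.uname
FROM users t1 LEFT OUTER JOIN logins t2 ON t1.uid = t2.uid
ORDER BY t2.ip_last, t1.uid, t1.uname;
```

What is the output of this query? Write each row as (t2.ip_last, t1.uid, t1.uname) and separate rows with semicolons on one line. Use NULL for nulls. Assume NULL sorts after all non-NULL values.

(20, 3, Eve); (20, 3, NULL); (50, 1, Ken); (51, 1, Ken); (NULL, 5, Ivan); (NULL, 5, Mona); (NULL, 6, Judy); (NULL, NULL, Eve)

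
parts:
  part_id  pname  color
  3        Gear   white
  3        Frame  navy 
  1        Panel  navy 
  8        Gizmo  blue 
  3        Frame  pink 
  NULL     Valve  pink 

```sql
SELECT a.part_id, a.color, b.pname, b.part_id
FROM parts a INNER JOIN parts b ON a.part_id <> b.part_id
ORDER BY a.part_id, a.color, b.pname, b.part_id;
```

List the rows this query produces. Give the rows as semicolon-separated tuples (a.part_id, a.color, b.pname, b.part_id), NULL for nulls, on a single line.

INNER JOIN keeps only pairs where the ON condition holds.
Matching on a.part_id <> b.part_id. A NULL in a compared column never satisfies the condition.
Matched pairs: 14.

(1, navy, Frame, 3); (1, navy, Frame, 3); (1, navy, Gear, 3); (1, navy, Gizmo, 8); (3, navy, Gizmo, 8); (3, navy, Panel, 1); (3, pink, Gizmo, 8); (3, pink, Panel, 1); (3, white, Gizmo, 8); (3, white, Panel, 1); (8, blue, Frame, 3); (8, blue, Frame, 3); (8, blue, Gear, 3); (8, blue, Panel, 1)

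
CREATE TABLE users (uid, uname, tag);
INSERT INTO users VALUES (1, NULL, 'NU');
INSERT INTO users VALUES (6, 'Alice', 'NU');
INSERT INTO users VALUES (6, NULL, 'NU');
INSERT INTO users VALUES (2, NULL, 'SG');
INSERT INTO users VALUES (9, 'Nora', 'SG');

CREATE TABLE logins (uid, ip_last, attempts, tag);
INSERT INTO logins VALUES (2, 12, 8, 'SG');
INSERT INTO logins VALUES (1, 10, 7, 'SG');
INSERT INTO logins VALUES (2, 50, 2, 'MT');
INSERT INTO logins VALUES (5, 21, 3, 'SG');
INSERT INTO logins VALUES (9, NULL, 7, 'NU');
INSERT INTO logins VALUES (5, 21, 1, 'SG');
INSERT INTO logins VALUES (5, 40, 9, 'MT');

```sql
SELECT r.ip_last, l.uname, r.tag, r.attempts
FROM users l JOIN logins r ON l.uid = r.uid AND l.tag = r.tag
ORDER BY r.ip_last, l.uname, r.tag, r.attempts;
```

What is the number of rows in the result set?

1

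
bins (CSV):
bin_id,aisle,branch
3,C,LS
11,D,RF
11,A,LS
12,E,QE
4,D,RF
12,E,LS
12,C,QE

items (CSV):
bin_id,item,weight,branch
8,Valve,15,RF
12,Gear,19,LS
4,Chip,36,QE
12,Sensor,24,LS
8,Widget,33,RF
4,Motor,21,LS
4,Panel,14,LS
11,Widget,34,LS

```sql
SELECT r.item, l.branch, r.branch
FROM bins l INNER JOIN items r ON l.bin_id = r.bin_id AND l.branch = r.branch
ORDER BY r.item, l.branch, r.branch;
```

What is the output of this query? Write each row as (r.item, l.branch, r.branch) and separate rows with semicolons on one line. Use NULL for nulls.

(Gear, LS, LS); (Sensor, LS, LS); (Widget, LS, LS)

INNER JOIN keeps only pairs where the ON condition holds.
Matching on l.bin_id = r.bin_id AND l.branch = r.branch.
- l row (bin_id=3, branch=LS): no match → dropped.
- l row (bin_id=11, branch=RF): no match → dropped.
- l row (bin_id=11, branch=LS): matches 1 r row(s) → 1 output row(s).
- l row (bin_id=12, branch=QE): no match → dropped.
- l row (bin_id=4, branch=RF): no match → dropped.
- l row (bin_id=12, branch=LS): matches 2 r row(s) → 2 output row(s).
- l row (bin_id=12, branch=QE): no match → dropped.
After projecting and ordering:
r.item | l.branch | r.branch
Gear | LS | LS
Sensor | LS | LS
Widget | LS | LS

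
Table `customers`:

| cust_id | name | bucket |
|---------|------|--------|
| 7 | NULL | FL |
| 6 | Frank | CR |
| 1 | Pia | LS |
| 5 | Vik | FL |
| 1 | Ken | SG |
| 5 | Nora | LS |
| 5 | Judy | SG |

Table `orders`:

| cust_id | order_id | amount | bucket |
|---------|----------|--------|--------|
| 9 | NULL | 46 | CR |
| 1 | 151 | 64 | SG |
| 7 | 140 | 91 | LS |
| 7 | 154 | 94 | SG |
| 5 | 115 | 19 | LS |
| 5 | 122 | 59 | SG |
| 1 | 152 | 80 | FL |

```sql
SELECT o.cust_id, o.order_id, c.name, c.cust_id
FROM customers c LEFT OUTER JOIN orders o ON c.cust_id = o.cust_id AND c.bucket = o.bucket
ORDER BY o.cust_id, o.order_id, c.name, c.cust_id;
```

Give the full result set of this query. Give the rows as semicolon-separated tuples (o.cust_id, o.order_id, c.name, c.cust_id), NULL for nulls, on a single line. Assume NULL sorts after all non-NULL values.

(1, 151, Ken, 1); (5, 115, Nora, 5); (5, 122, Judy, 5); (NULL, NULL, Frank, 6); (NULL, NULL, Pia, 1); (NULL, NULL, Vik, 5); (NULL, NULL, NULL, 7)

LEFT JOIN keeps every row from `customers`; unmatched rows get NULL for `orders`'s columns.
Matching on c.cust_id = o.cust_id AND c.bucket = o.bucket.
- c (cust_id=7, bucket=FL) has no partner → padded with NULL.
- c (cust_id=6, bucket=CR) has no partner → padded with NULL.
- c (cust_id=1, bucket=LS) has no partner → padded with NULL.
- c (cust_id=5, bucket=FL) has no partner → padded with NULL.
- c (cust_id=1, bucket=SG) pairs with 1 row(s) of o.
- c (cust_id=5, bucket=LS) pairs with 1 row(s) of o.
- c (cust_id=5, bucket=SG) pairs with 1 row(s) of o.
After projecting and ordering:
o.cust_id | o.order_id | c.name | c.cust_id
1 | 151 | Ken | 1
5 | 115 | Nora | 5
5 | 122 | Judy | 5
NULL | NULL | Frank | 6
NULL | NULL | Pia | 1
NULL | NULL | Vik | 5
NULL | NULL | NULL | 7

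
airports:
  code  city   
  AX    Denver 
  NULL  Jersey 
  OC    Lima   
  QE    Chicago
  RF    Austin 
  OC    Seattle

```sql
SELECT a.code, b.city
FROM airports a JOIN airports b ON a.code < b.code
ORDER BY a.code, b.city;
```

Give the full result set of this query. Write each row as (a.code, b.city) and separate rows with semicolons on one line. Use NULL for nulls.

INNER JOIN keeps only pairs where the ON condition holds.
Matching on a.code < b.code. A NULL in a compared column never satisfies the condition.
Matched pairs: 9.

(AX, Austin); (AX, Chicago); (AX, Lima); (AX, Seattle); (OC, Austin); (OC, Austin); (OC, Chicago); (OC, Chicago); (QE, Austin)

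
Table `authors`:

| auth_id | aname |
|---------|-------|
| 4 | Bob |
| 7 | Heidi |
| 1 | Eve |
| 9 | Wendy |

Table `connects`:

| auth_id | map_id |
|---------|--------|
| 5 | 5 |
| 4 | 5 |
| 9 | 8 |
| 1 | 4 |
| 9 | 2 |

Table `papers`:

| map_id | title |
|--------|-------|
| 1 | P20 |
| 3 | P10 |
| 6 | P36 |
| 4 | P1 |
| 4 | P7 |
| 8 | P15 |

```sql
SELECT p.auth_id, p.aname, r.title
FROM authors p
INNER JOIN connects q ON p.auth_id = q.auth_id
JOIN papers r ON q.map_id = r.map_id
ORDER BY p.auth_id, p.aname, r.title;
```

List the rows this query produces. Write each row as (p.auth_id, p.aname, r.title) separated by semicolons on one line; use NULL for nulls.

(1, Eve, P1); (1, Eve, P7); (9, Wendy, P15)

Step 1 — p INNER JOIN q on auth_id → 4 row(s).
Then INNER JOIN `papers r` on map_id: keep only rows whose q.map_id appears in r.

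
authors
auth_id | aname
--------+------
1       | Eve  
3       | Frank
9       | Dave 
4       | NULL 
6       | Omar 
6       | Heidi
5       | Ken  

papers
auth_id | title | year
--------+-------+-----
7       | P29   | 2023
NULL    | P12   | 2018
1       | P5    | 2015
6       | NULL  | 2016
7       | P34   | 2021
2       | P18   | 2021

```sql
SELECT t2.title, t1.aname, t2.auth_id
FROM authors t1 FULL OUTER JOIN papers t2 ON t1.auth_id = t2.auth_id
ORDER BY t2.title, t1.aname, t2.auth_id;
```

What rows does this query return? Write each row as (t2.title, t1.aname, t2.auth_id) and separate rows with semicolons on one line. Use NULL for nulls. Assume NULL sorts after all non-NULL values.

FULL OUTER JOIN keeps every row from both sides; unmatched rows get NULL for the other side's columns.
Matching on t1.auth_id = t2.auth_id. A NULL in a compared column never satisfies the condition.
- t1[0] auth_id=1 → 1 match(es) in t2 → 1 row(s).
- t1[1] auth_id=3 → no match; kept with NULLs on the t2 side.
- t1[2] auth_id=9 → no match; kept with NULLs on the t2 side.
- t1[3] auth_id=4 → no match; kept with NULLs on the t2 side.
- t1[4] auth_id=6 → 1 match(es) in t2 → 1 row(s).
- t1[5] auth_id=6 → 1 match(es) in t2 → 1 row(s).
- t1[6] auth_id=5 → no match; kept with NULLs on the t2 side.
- plus 4 unmatched t2 row(s), each kept with NULL t1 columns.

(P12, NULL, NULL); (P18, NULL, 2); (P29, NULL, 7); (P34, NULL, 7); (P5, Eve, 1); (NULL, Dave, NULL); (NULL, Frank, NULL); (NULL, Heidi, 6); (NULL, Ken, NULL); (NULL, Omar, 6); (NULL, NULL, NULL)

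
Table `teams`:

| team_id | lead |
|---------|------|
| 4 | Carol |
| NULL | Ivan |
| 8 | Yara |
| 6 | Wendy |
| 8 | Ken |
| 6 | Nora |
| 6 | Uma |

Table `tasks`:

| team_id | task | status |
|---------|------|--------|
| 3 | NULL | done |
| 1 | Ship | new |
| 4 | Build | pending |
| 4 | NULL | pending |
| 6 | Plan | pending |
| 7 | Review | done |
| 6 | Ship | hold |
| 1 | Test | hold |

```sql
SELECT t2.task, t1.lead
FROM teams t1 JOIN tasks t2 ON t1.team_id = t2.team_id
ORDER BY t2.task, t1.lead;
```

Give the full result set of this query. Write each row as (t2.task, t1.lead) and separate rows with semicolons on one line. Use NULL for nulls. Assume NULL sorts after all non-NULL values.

(Build, Carol); (Plan, Nora); (Plan, Uma); (Plan, Wendy); (Ship, Nora); (Ship, Uma); (Ship, Wendy); (NULL, Carol)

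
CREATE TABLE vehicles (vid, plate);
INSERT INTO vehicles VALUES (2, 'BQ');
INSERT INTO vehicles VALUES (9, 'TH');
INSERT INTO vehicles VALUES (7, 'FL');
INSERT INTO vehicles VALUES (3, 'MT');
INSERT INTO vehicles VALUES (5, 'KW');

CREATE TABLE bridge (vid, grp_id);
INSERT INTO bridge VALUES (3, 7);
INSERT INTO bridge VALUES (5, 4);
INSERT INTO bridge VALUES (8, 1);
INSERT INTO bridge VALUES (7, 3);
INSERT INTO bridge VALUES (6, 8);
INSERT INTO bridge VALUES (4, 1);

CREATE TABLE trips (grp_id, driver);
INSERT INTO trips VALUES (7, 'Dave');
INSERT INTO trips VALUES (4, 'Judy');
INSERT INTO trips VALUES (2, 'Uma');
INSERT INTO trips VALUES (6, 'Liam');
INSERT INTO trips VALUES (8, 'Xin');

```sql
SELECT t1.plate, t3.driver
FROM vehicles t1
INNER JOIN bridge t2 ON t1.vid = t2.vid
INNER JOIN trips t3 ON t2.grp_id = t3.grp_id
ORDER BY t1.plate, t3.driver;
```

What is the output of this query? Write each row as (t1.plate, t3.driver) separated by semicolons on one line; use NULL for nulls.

(KW, Judy); (MT, Dave)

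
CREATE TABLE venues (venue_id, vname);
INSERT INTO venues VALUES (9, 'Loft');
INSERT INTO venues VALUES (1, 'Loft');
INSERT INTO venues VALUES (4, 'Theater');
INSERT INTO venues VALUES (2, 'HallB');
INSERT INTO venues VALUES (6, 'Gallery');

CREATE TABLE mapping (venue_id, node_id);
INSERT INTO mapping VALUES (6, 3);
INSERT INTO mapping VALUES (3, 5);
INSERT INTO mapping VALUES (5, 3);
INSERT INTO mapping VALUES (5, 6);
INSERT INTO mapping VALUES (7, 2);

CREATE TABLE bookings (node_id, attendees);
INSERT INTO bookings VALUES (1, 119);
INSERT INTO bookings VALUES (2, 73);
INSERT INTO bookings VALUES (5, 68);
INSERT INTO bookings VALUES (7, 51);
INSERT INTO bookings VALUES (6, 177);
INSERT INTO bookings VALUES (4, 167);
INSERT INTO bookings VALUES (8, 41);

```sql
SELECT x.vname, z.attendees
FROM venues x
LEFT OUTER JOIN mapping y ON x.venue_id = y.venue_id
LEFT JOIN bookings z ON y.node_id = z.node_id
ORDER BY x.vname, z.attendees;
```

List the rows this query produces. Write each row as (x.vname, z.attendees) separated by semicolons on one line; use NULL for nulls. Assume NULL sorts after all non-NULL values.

Evaluate left to right. First `venues x LEFT JOIN mapping y` on venue_id: 5 row(s).
Then LEFT JOIN `bookings z` on node_id: each of those 5 rows is kept; rows whose y.node_id has no match in z get NULL for z's columns.

(Gallery, NULL); (HallB, NULL); (Loft, NULL); (Loft, NULL); (Theater, NULL)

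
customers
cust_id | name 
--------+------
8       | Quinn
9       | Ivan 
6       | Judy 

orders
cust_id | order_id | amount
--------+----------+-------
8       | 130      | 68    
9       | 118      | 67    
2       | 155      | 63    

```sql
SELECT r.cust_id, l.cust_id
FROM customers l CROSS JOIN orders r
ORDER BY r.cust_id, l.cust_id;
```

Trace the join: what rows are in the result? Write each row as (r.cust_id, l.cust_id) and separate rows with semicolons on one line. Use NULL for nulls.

(2, 6); (2, 8); (2, 9); (8, 6); (8, 8); (8, 9); (9, 6); (9, 8); (9, 9)

CROSS JOIN pairs every row of `customers` with every row of `orders`: 3 × 3 = 9 rows.
After projecting and ordering:
r.cust_id | l.cust_id
2 | 6
2 | 8
2 | 9
8 | 6
8 | 8
8 | 9
9 | 6
9 | 8
9 | 9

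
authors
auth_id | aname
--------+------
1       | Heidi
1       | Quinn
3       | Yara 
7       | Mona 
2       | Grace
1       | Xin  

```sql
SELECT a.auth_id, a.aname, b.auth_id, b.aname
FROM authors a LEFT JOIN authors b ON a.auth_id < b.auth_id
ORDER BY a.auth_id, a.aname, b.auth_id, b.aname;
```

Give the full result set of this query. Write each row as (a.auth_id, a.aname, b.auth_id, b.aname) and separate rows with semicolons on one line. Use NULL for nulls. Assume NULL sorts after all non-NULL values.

LEFT JOIN keeps every row from `authors a`; unmatched rows get NULL for `authors b`'s columns.
Matching on a.auth_id < b.auth_id.
- a row (auth_id=1): matches 3 b row(s) → 3 output row(s).
- a row (auth_id=1): matches 3 b row(s) → 3 output row(s).
- a row (auth_id=3): matches 1 b row(s) → 1 output row(s).
- a row (auth_id=7): no match → kept, b columns NULL.
- a row (auth_id=2): matches 2 b row(s) → 2 output row(s).
- a row (auth_id=1): matches 3 b row(s) → 3 output row(s).

(1, Heidi, 2, Grace); (1, Heidi, 3, Yara); (1, Heidi, 7, Mona); (1, Quinn, 2, Grace); (1, Quinn, 3, Yara); (1, Quinn, 7, Mona); (1, Xin, 2, Grace); (1, Xin, 3, Yara); (1, Xin, 7, Mona); (2, Grace, 3, Yara); (2, Grace, 7, Mona); (3, Yara, 7, Mona); (7, Mona, NULL, NULL)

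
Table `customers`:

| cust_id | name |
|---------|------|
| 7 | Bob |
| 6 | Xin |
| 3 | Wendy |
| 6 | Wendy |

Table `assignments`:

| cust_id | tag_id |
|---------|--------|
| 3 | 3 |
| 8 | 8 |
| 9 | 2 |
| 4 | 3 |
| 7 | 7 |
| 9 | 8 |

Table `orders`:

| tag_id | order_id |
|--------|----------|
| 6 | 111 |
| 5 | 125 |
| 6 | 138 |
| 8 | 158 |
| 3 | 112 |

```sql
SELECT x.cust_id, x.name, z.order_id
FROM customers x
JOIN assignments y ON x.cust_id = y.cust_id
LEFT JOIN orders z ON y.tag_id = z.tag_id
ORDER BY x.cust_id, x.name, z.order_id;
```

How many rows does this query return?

2

Evaluate left to right. First `customers x INNER JOIN assignments y` on cust_id: 2 row(s).
Then LEFT JOIN `orders z` on tag_id: each of those 2 rows is kept; rows whose y.tag_id has no match in z get NULL for z's columns.
Result: 2 row(s).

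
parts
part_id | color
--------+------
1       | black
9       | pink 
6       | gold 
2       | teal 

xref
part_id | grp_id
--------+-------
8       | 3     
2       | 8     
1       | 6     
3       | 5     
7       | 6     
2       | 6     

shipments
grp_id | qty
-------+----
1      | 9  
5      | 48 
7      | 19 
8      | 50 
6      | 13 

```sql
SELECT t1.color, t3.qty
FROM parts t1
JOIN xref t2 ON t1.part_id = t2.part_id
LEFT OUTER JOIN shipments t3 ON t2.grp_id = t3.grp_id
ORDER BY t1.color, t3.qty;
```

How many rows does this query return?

3

Joins associate left-to-right: parts INNER JOIN xref on part_id gives 3 intermediate row(s).
Then LEFT JOIN `shipments t3` on grp_id: each of those 3 rows is kept; rows whose t2.grp_id has no match in t3 get NULL for t3's columns.
Result: 3 row(s).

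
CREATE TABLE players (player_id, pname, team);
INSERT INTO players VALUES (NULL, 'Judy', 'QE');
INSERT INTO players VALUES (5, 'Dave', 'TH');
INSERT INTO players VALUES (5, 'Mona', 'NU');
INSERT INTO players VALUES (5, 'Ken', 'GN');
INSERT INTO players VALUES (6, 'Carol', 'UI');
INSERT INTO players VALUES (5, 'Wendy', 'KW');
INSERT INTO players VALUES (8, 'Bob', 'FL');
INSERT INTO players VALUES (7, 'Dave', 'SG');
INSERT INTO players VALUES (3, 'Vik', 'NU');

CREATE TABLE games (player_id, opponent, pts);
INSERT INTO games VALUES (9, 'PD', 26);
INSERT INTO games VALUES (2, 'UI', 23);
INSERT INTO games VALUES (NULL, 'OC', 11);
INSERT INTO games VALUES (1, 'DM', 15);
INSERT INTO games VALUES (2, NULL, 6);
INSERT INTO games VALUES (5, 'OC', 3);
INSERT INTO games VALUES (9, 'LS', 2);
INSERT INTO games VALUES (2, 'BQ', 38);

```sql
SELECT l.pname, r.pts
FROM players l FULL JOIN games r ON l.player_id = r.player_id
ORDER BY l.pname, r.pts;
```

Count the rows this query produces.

FULL OUTER JOIN keeps every row from both sides; unmatched rows get NULL for the other side's columns.
Matching on l.player_id = r.player_id. A NULL in a compared column never satisfies the condition.
- player_id=NULL: no r row matches, row kept with r columns NULL.
- player_id=5: 1 matching r row(s), so 1 row(s) emitted.
- player_id=5: 1 matching r row(s), so 1 row(s) emitted.
- player_id=5: 1 matching r row(s), so 1 row(s) emitted.
- player_id=6: no r row matches, row kept with r columns NULL.
- player_id=5: 1 matching r row(s), so 1 row(s) emitted.
- player_id=8: no r row matches, row kept with r columns NULL.
- player_id=7: no r row matches, row kept with r columns NULL.
- player_id=3: no r row matches, row kept with r columns NULL.
- 7 r row(s) had no l match → kept, l columns NULL.
Total: 4 matched + 12 padded = 16 rows.

16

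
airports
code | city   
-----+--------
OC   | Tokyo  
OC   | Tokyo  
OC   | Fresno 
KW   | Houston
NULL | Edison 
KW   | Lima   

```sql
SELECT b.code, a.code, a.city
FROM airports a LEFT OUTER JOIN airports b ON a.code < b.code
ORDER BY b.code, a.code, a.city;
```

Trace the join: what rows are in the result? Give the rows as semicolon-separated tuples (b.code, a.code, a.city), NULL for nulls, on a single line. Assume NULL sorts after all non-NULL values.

(OC, KW, Houston); (OC, KW, Houston); (OC, KW, Houston); (OC, KW, Lima); (OC, KW, Lima); (OC, KW, Lima); (NULL, OC, Fresno); (NULL, OC, Tokyo); (NULL, OC, Tokyo); (NULL, NULL, Edison)

LEFT JOIN keeps every row from `airports a`; unmatched rows get NULL for `airports b`'s columns.
Matching on a.code < b.code. A NULL in a compared column never satisfies the condition.
- a (code=OC) has no partner → padded with NULL.
- a (code=OC) has no partner → padded with NULL.
- a (code=OC) has no partner → padded with NULL.
- a (code=KW) pairs with 3 row(s) of b.
- a (code=NULL) has no partner → padded with NULL.
- a (code=KW) pairs with 3 row(s) of b.
After projecting and ordering:
b.code | a.code | a.city
OC | KW | Houston
OC | KW | Houston
OC | KW | Houston
OC | KW | Lima
OC | KW | Lima
OC | KW | Lima
NULL | OC | Fresno
NULL | OC | Tokyo
NULL | OC | Tokyo
NULL | NULL | Edison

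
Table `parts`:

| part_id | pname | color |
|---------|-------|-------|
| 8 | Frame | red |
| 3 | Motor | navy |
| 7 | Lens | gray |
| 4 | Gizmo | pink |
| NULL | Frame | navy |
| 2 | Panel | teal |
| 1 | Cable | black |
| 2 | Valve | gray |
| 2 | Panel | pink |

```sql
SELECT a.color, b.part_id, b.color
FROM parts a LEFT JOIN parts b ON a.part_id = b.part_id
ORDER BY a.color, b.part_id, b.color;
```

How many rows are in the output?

15

LEFT JOIN keeps every row from `parts a`; unmatched rows get NULL for `parts b`'s columns.
Matching on a.part_id = b.part_id. A NULL in a compared column never satisfies the condition.
Matched pairs: 14; unmatched a rows kept: 1.
Total: 14 matched + 1 padded = 15 rows.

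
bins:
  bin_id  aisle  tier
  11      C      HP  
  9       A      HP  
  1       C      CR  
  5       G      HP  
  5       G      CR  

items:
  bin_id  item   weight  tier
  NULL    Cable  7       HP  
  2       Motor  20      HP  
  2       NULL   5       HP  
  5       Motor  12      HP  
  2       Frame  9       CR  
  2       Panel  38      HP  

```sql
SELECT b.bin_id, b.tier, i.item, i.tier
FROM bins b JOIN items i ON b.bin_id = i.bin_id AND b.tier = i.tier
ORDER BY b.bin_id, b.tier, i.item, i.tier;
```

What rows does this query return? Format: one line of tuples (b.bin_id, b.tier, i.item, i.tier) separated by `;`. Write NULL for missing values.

(5, HP, Motor, HP)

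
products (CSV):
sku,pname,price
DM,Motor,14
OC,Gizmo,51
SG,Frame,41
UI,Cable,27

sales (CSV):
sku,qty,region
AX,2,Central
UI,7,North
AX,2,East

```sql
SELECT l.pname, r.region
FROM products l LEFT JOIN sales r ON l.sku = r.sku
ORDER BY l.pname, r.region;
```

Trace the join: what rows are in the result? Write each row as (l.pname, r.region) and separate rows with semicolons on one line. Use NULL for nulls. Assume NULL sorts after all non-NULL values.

LEFT JOIN keeps every row from `products`; unmatched rows get NULL for `sales`'s columns.
Matching on l.sku = r.sku.
Matched pairs: 1; unmatched l rows kept: 3.

(Cable, North); (Frame, NULL); (Gizmo, NULL); (Motor, NULL)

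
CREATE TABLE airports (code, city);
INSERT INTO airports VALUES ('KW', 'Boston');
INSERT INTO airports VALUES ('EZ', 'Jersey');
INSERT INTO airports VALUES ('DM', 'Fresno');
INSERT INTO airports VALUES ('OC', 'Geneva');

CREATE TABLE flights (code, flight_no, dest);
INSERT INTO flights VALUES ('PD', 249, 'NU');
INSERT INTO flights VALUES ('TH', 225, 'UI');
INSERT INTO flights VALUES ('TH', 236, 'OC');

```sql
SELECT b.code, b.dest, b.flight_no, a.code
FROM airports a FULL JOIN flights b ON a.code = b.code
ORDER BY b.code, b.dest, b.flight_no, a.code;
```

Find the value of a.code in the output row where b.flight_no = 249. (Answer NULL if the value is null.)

NULL

FULL OUTER JOIN keeps every row from both sides; unmatched rows get NULL for the other side's columns.
Matching on a.code = b.code.
- code=KW: no b row matches, row kept with b columns NULL.
- code=EZ: no b row matches, row kept with b columns NULL.
- code=DM: no b row matches, row kept with b columns NULL.
- code=OC: no b row matches, row kept with b columns NULL.
- 3 row(s) from b found no a partner → padded with NULL.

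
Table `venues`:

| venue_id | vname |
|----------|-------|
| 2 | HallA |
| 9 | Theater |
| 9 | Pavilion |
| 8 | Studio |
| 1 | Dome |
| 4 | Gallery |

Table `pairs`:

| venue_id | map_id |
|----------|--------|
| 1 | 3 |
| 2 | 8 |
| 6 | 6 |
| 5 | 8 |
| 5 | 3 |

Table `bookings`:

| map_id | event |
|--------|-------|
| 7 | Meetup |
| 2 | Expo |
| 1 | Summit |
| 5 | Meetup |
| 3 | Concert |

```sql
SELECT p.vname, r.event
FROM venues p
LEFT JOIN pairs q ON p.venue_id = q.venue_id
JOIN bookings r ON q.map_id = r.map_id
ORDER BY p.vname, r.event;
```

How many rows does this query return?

1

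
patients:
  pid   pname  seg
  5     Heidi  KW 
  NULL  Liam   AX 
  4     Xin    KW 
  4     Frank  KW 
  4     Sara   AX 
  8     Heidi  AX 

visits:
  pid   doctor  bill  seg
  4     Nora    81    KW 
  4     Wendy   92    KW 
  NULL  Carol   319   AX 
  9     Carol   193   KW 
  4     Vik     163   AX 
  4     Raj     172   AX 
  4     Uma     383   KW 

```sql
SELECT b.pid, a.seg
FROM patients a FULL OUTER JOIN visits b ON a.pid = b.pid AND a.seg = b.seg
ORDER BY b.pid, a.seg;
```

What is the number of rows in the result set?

FULL OUTER JOIN keeps every row from both sides; unmatched rows get NULL for the other side's columns.
Matching on a.pid = b.pid AND a.seg = b.seg. A NULL in a compared column never satisfies the condition.
Matched pairs: 8; unmatched a rows kept: 3; unmatched b rows kept: 2.
Total: 8 matched + 5 padded = 13 rows.

13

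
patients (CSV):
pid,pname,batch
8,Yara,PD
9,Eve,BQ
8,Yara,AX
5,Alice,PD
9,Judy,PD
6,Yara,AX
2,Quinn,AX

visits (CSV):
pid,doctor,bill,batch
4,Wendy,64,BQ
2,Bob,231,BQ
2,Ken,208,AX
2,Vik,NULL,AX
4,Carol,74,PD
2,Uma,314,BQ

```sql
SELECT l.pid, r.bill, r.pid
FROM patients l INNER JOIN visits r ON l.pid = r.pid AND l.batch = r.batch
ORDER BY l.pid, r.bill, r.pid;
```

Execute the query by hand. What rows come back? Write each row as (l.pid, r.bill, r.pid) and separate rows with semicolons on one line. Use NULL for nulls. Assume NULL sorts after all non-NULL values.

INNER JOIN keeps only pairs where the ON condition holds.
Matching on l.pid = r.pid AND l.batch = r.batch.
- l row (pid=8, batch=PD): no match → dropped.
- l row (pid=9, batch=BQ): no match → dropped.
- l row (pid=8, batch=AX): no match → dropped.
- l row (pid=5, batch=PD): no match → dropped.
- l row (pid=9, batch=PD): no match → dropped.
- l row (pid=6, batch=AX): no match → dropped.
- l row (pid=2, batch=AX): matches 2 r row(s) → 2 output row(s).
After projecting and ordering:
l.pid | r.bill | r.pid
2 | 208 | 2
2 | NULL | 2

(2, 208, 2); (2, NULL, 2)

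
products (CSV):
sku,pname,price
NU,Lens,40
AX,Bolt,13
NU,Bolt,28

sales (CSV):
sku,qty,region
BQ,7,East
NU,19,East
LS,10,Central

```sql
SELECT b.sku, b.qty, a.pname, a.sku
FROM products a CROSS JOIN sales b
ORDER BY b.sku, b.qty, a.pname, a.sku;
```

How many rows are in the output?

9

CROSS JOIN pairs every row of `products` with every row of `sales`: 3 × 3 = 9 rows.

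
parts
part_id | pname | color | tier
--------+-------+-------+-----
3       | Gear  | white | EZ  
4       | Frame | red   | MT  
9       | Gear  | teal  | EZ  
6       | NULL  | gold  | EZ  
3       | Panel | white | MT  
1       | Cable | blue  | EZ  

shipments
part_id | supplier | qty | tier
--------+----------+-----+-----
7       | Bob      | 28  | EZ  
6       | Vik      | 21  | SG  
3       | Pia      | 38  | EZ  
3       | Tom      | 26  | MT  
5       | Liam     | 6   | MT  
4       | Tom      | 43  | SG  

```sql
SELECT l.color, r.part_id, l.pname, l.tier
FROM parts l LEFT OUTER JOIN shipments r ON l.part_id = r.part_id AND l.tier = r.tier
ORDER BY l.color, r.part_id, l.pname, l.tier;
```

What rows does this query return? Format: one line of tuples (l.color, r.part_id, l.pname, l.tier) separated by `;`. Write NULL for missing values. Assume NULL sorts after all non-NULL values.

LEFT JOIN keeps every row from `parts`; unmatched rows get NULL for `shipments`'s columns.
Matching on l.part_id = r.part_id AND l.tier = r.tier.
- l (part_id=3, tier=EZ) pairs with 1 row(s) of r.
- l (part_id=4, tier=MT) has no partner → padded with NULL.
- l (part_id=9, tier=EZ) has no partner → padded with NULL.
- l (part_id=6, tier=EZ) has no partner → padded with NULL.
- l (part_id=3, tier=MT) pairs with 1 row(s) of r.
- l (part_id=1, tier=EZ) has no partner → padded with NULL.
After projecting and ordering:
l.color | r.part_id | l.pname | l.tier
blue | NULL | Cable | EZ
gold | NULL | NULL | EZ
red | NULL | Frame | MT
teal | NULL | Gear | EZ
white | 3 | Gear | EZ
white | 3 | Panel | MT

(blue, NULL, Cable, EZ); (gold, NULL, NULL, EZ); (red, NULL, Frame, MT); (teal, NULL, Gear, EZ); (white, 3, Gear, EZ); (white, 3, Panel, MT)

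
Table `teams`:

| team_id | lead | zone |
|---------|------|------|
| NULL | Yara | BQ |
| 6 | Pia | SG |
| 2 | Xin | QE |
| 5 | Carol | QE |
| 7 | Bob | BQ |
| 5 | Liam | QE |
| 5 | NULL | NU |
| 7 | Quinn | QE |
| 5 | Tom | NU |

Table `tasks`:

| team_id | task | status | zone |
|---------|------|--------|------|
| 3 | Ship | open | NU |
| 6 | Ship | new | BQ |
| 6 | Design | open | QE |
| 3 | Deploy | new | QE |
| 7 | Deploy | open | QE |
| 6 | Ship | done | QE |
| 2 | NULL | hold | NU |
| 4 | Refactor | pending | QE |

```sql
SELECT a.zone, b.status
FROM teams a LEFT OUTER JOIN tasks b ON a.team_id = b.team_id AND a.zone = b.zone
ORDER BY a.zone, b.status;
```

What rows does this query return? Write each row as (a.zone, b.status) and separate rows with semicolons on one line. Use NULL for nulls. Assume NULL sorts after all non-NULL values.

LEFT JOIN keeps every row from `teams`; unmatched rows get NULL for `tasks`'s columns.
Matching on a.team_id = b.team_id AND a.zone = b.zone. A NULL in a compared column never satisfies the condition.
- a row (team_id=NULL, zone=BQ): no match → kept, b columns NULL.
- a row (team_id=6, zone=SG): no match → kept, b columns NULL.
- a row (team_id=2, zone=QE): no match → kept, b columns NULL.
- a row (team_id=5, zone=QE): no match → kept, b columns NULL.
- a row (team_id=7, zone=BQ): no match → kept, b columns NULL.
- a row (team_id=5, zone=QE): no match → kept, b columns NULL.
- a row (team_id=5, zone=NU): no match → kept, b columns NULL.
- a row (team_id=7, zone=QE): matches 1 b row(s) → 1 output row(s).
- a row (team_id=5, zone=NU): no match → kept, b columns NULL.
After projecting and ordering:
a.zone | b.status
BQ | NULL
BQ | NULL
NU | NULL
NU | NULL
QE | open
QE | NULL
QE | NULL
QE | NULL
SG | NULL

(BQ, NULL); (BQ, NULL); (NU, NULL); (NU, NULL); (QE, open); (QE, NULL); (QE, NULL); (QE, NULL); (SG, NULL)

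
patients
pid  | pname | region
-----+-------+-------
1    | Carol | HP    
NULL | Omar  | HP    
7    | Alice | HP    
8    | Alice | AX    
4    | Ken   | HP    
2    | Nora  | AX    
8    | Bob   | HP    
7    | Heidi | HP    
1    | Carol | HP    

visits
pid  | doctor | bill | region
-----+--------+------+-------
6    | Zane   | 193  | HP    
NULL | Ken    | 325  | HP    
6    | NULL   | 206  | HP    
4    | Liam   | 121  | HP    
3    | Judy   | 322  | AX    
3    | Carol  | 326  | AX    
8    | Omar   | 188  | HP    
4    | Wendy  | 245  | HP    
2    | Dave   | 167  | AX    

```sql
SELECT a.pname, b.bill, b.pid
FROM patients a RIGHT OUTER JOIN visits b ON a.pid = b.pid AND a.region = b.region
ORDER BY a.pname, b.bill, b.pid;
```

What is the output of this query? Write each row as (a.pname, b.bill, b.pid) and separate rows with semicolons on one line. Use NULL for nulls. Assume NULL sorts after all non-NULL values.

(Bob, 188, 8); (Ken, 121, 4); (Ken, 245, 4); (Nora, 167, 2); (NULL, 193, 6); (NULL, 206, 6); (NULL, 322, 3); (NULL, 325, NULL); (NULL, 326, 3)

RIGHT JOIN keeps every row from `visits`; unmatched rows get NULL for `patients`'s columns.
Matching on a.pid = b.pid AND a.region = b.region. A NULL in a compared column never satisfies the condition.
Matched pairs: 4; unmatched b rows kept: 5.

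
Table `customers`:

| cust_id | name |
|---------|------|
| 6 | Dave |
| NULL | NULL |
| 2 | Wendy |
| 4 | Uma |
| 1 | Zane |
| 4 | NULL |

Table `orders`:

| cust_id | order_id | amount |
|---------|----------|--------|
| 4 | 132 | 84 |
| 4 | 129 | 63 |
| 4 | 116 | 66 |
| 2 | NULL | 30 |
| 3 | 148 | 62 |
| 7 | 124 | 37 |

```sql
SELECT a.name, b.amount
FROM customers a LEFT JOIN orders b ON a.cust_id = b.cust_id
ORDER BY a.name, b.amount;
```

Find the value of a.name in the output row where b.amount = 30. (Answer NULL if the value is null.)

Wendy

LEFT JOIN keeps every row from `customers`; unmatched rows get NULL for `orders`'s columns.
Matching on a.cust_id = b.cust_id. A NULL in a compared column never satisfies the condition.
Matched pairs: 7; unmatched a rows kept: 3.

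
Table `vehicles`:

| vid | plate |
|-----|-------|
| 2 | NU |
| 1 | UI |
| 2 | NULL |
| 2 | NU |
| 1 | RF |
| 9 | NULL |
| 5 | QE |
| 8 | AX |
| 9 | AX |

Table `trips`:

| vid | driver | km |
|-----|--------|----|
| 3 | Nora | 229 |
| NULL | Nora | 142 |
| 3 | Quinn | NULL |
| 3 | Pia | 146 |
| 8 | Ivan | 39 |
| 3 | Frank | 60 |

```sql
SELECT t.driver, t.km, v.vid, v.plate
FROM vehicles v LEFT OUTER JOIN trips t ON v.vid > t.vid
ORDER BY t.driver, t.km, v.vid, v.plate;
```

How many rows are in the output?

23

LEFT JOIN keeps every row from `vehicles`; unmatched rows get NULL for `trips`'s columns.
Matching on v.vid > t.vid. A NULL in a compared column never satisfies the condition.
Matched pairs: 18; unmatched v rows kept: 5.
Total: 18 matched + 5 padded = 23 rows.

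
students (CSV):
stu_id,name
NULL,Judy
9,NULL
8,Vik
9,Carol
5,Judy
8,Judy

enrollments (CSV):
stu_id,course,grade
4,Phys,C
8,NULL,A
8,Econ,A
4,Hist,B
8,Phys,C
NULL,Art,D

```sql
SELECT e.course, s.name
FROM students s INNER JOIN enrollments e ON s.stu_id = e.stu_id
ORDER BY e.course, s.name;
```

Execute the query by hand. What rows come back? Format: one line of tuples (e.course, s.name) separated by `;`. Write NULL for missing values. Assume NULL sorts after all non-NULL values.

(Econ, Judy); (Econ, Vik); (Phys, Judy); (Phys, Vik); (NULL, Judy); (NULL, Vik)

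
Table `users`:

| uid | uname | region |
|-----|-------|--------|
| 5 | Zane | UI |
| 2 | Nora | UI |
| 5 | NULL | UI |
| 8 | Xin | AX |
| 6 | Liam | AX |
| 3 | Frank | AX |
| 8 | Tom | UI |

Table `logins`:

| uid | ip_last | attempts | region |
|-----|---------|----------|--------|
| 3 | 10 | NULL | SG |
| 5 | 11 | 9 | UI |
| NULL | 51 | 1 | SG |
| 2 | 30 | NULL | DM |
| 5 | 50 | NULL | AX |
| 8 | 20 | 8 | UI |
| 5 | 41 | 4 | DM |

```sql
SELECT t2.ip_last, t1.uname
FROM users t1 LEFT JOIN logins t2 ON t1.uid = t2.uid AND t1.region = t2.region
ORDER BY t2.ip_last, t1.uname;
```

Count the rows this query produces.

LEFT JOIN keeps every row from `users`; unmatched rows get NULL for `logins`'s columns.
Matching on t1.uid = t2.uid AND t1.region = t2.region. A NULL in a compared column never satisfies the condition.
Matched pairs: 3; unmatched t1 rows kept: 4.
Total: 3 matched + 4 padded = 7 rows.

7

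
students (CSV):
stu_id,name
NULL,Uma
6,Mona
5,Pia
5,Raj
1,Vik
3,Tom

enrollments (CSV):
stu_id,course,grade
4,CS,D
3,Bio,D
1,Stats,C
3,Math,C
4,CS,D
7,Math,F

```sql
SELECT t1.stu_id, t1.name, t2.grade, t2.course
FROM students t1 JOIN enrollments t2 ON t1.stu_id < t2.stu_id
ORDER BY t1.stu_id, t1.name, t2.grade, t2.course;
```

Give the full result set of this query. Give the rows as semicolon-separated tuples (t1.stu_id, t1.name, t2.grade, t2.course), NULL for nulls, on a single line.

INNER JOIN keeps only pairs where the ON condition holds.
Matching on t1.stu_id < t2.stu_id. A NULL in a compared column never satisfies the condition.
- t1 row (stu_id=NULL): no match → dropped.
- t1 row (stu_id=6): matches 1 t2 row(s) → 1 output row(s).
- t1 row (stu_id=5): matches 1 t2 row(s) → 1 output row(s).
- t1 row (stu_id=5): matches 1 t2 row(s) → 1 output row(s).
- t1 row (stu_id=1): matches 5 t2 row(s) → 5 output row(s).
- t1 row (stu_id=3): matches 3 t2 row(s) → 3 output row(s).

(1, Vik, C, Math); (1, Vik, D, Bio); (1, Vik, D, CS); (1, Vik, D, CS); (1, Vik, F, Math); (3, Tom, D, CS); (3, Tom, D, CS); (3, Tom, F, Math); (5, Pia, F, Math); (5, Raj, F, Math); (6, Mona, F, Math)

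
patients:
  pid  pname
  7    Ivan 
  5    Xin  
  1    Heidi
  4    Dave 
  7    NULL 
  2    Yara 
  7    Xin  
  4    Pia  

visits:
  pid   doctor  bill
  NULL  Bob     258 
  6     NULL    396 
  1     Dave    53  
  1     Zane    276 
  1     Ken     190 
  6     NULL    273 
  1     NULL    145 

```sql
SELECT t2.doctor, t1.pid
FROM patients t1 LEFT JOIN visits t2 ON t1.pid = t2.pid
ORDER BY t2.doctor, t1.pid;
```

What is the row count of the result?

LEFT JOIN keeps every row from `patients`; unmatched rows get NULL for `visits`'s columns.
Matching on t1.pid = t2.pid. A NULL in a compared column never satisfies the condition.
- pid=7: no t2 row matches, row kept with t2 columns NULL.
- pid=5: no t2 row matches, row kept with t2 columns NULL.
- pid=1: 4 matching t2 row(s), so 4 row(s) emitted.
- pid=4: no t2 row matches, row kept with t2 columns NULL.
- pid=7: no t2 row matches, row kept with t2 columns NULL.
- pid=2: no t2 row matches, row kept with t2 columns NULL.
- pid=7: no t2 row matches, row kept with t2 columns NULL.
- pid=4: no t2 row matches, row kept with t2 columns NULL.
Total: 4 matched + 7 padded = 11 rows.

11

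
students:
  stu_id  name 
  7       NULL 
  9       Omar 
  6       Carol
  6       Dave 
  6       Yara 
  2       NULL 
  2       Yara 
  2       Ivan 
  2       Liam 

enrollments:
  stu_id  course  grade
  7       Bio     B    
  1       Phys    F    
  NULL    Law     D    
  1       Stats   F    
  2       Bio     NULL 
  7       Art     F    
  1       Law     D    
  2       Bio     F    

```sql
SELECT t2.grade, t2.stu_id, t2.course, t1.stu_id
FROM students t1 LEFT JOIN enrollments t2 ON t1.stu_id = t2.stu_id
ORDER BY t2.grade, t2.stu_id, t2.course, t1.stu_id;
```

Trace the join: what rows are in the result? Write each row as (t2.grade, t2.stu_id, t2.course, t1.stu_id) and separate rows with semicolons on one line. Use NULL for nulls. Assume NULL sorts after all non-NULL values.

LEFT JOIN keeps every row from `students`; unmatched rows get NULL for `enrollments`'s columns.
Matching on t1.stu_id = t2.stu_id. A NULL in a compared column never satisfies the condition.
Matched pairs: 10; unmatched t1 rows kept: 4.

(B, 7, Bio, 7); (F, 2, Bio, 2); (F, 2, Bio, 2); (F, 2, Bio, 2); (F, 2, Bio, 2); (F, 7, Art, 7); (NULL, 2, Bio, 2); (NULL, 2, Bio, 2); (NULL, 2, Bio, 2); (NULL, 2, Bio, 2); (NULL, NULL, NULL, 6); (NULL, NULL, NULL, 6); (NULL, NULL, NULL, 6); (NULL, NULL, NULL, 9)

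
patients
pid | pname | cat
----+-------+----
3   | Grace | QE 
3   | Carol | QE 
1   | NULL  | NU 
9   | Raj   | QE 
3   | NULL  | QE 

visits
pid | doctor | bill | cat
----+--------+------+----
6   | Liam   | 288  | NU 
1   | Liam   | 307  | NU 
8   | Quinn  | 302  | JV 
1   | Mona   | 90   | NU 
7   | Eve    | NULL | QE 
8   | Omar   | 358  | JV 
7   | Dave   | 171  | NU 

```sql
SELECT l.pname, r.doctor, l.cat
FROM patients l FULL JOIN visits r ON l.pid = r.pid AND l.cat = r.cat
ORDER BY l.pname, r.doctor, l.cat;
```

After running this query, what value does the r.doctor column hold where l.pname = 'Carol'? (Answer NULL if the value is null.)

NULL

FULL OUTER JOIN keeps every row from both sides; unmatched rows get NULL for the other side's columns.
Matching on l.pid = r.pid AND l.cat = r.cat.
- l (pid=3, cat=QE) has no partner → padded with NULL.
- l (pid=3, cat=QE) has no partner → padded with NULL.
- l (pid=1, cat=NU) pairs with 2 row(s) of r.
- l (pid=9, cat=QE) has no partner → padded with NULL.
- l (pid=3, cat=QE) has no partner → padded with NULL.
- plus 5 unmatched r row(s), each kept with NULL l columns.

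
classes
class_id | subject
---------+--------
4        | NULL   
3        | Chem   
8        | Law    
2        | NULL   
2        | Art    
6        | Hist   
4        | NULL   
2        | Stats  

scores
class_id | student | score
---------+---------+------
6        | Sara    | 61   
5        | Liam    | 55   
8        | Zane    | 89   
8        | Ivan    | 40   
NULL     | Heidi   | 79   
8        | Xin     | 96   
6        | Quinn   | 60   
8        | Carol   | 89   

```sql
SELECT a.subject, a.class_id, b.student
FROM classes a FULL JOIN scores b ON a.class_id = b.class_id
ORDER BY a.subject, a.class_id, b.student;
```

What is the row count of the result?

FULL OUTER JOIN keeps every row from both sides; unmatched rows get NULL for the other side's columns.
Matching on a.class_id = b.class_id. A NULL in a compared column never satisfies the condition.
- a[0] class_id=4 → no match; kept with NULLs on the b side.
- a[1] class_id=3 → no match; kept with NULLs on the b side.
- a[2] class_id=8 → 4 match(es) in b → 4 row(s).
- a[3] class_id=2 → no match; kept with NULLs on the b side.
- a[4] class_id=2 → no match; kept with NULLs on the b side.
- a[5] class_id=6 → 2 match(es) in b → 2 row(s).
- a[6] class_id=4 → no match; kept with NULLs on the b side.
- a[7] class_id=2 → no match; kept with NULLs on the b side.
- plus 2 unmatched b row(s), each kept with NULL a columns.
Total: 6 matched + 8 padded = 14 rows.

14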